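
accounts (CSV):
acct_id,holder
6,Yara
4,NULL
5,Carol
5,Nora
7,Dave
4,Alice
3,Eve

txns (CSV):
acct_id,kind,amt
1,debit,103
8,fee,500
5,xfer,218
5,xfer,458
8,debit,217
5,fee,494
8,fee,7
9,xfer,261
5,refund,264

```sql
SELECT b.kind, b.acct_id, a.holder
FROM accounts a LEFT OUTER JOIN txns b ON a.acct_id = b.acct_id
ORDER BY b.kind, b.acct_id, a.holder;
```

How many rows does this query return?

LEFT JOIN keeps every row from `accounts`; unmatched rows get NULL for `txns`'s columns.
Matching on a.acct_id = b.acct_id.
- a row (acct_id=6): no match → kept, b columns NULL.
- a row (acct_id=4): no match → kept, b columns NULL.
- a row (acct_id=5): matches 4 b row(s) → 4 output row(s).
- a row (acct_id=5): matches 4 b row(s) → 4 output row(s).
- a row (acct_id=7): no match → kept, b columns NULL.
- a row (acct_id=4): no match → kept, b columns NULL.
- a row (acct_id=3): no match → kept, b columns NULL.
Total: 8 matched + 5 padded = 13 rows.

13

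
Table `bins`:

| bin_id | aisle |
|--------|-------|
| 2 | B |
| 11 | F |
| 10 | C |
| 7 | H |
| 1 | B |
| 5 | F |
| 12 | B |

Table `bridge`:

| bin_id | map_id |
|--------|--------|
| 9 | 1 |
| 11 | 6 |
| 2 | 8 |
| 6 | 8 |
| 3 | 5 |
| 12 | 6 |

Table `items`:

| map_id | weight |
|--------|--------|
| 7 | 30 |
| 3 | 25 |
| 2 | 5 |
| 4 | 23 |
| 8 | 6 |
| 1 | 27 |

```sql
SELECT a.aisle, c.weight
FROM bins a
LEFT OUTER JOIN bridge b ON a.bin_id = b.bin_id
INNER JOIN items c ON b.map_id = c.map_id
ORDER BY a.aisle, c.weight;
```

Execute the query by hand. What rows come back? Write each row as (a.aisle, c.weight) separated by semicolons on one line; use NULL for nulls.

(B, 6)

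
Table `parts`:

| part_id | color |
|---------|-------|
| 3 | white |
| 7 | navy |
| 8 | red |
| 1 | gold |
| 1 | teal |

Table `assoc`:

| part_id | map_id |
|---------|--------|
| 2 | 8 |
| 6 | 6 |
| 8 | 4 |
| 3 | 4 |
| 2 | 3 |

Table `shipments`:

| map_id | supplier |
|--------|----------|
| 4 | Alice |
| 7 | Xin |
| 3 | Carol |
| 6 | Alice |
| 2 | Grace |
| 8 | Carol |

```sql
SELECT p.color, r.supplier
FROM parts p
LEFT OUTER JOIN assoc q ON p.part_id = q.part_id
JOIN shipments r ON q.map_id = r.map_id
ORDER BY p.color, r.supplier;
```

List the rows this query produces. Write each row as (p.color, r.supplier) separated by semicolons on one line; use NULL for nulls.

(red, Alice); (white, Alice)

Step 1 — p LEFT JOIN q on part_id → 5 row(s).
Then INNER JOIN `shipments r` on map_id: keep only rows whose q.map_id appears in r.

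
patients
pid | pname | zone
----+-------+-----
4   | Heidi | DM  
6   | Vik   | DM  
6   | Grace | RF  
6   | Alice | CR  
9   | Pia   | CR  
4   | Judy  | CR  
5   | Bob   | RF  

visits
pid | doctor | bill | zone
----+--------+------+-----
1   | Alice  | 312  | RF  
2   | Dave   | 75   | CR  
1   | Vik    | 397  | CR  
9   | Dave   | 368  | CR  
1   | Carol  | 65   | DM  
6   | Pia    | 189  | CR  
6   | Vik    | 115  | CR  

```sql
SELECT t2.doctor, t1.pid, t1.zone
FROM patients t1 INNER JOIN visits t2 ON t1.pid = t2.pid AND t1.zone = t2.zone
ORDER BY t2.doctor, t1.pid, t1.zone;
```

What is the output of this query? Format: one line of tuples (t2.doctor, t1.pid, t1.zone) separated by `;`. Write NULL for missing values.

(Dave, 9, CR); (Pia, 6, CR); (Vik, 6, CR)

INNER JOIN keeps only pairs where the ON condition holds.
Matching on t1.pid = t2.pid AND t1.zone = t2.zone.
- t1[0] pid=4, zone=DM → no match; dropped.
- t1[1] pid=6, zone=DM → no match; dropped.
- t1[2] pid=6, zone=RF → no match; dropped.
- t1[3] pid=6, zone=CR → 2 match(es) in t2 → 2 row(s).
- t1[4] pid=9, zone=CR → 1 match(es) in t2 → 1 row(s).
- t1[5] pid=4, zone=CR → no match; dropped.
- t1[6] pid=5, zone=RF → no match; dropped.
After projecting and ordering:
t2.doctor | t1.pid | t1.zone
Dave | 9 | CR
Pia | 6 | CR
Vik | 6 | CR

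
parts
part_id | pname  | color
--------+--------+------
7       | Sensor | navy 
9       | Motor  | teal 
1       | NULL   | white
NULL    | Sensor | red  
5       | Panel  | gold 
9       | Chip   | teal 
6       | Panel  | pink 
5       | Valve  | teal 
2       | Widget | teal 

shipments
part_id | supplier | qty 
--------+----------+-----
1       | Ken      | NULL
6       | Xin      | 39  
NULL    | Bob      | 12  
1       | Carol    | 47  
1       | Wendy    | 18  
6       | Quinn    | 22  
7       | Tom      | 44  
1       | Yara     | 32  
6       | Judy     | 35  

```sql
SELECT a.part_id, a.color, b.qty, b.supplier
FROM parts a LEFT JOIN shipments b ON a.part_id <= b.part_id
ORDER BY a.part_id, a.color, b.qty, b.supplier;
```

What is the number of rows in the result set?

28

LEFT JOIN keeps every row from `parts`; unmatched rows get NULL for `shipments`'s columns.
Matching on a.part_id <= b.part_id. A NULL in a compared column never satisfies the condition.
Matched pairs: 25; unmatched a rows kept: 3.
Total: 25 matched + 3 padded = 28 rows.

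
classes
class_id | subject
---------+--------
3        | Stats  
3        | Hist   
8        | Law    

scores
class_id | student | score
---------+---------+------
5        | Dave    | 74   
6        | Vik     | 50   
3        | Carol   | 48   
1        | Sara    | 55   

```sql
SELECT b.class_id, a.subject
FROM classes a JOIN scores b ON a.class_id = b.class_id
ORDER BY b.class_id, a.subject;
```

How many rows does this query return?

INNER JOIN keeps only pairs where the ON condition holds.
Matching on a.class_id = b.class_id.
Matched pairs: 2.
Total: 2 rows.

2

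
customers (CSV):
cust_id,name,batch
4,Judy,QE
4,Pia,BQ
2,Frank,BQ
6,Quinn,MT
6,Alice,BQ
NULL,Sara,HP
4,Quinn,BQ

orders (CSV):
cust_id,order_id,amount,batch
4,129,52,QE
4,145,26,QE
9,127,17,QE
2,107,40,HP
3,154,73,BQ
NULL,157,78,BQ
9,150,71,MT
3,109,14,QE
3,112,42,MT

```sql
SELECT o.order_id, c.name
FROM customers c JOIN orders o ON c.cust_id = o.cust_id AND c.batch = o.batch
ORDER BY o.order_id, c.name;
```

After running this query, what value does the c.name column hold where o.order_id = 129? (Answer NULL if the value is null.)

Judy

INNER JOIN keeps only pairs where the ON condition holds.
Matching on c.cust_id = o.cust_id AND c.batch = o.batch. A NULL in a compared column never satisfies the condition.
- c[0] cust_id=4, batch=QE → 2 match(es) in o → 2 row(s).
- c[1] cust_id=4, batch=BQ → no match; dropped.
- c[2] cust_id=2, batch=BQ → no match; dropped.
- c[3] cust_id=6, batch=MT → no match; dropped.
- c[4] cust_id=6, batch=BQ → no match; dropped.
- c[5] cust_id=NULL, batch=HP → no match; dropped.
- c[6] cust_id=4, batch=BQ → no match; dropped.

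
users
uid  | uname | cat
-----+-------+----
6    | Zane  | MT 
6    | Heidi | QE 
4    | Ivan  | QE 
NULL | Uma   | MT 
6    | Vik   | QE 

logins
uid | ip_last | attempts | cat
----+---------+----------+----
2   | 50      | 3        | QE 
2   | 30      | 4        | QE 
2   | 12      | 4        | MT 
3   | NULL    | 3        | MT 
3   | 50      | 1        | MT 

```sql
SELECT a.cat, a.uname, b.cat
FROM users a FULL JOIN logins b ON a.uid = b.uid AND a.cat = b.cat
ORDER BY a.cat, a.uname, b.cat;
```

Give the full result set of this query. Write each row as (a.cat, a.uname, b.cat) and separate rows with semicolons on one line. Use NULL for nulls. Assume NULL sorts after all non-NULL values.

FULL OUTER JOIN keeps every row from both sides; unmatched rows get NULL for the other side's columns.
Matching on a.uid = b.uid AND a.cat = b.cat. A NULL in a compared column never satisfies the condition.
- a row (uid=6, cat=MT): no match → kept, b columns NULL.
- a row (uid=6, cat=QE): no match → kept, b columns NULL.
- a row (uid=4, cat=QE): no match → kept, b columns NULL.
- a row (uid=NULL, cat=MT): no match → kept, b columns NULL.
- a row (uid=6, cat=QE): no match → kept, b columns NULL.
- 5 b row(s) had no a match → kept, a columns NULL.
After projecting and ordering:
a.cat | a.uname | b.cat
MT | Uma | NULL
MT | Zane | NULL
QE | Heidi | NULL
QE | Ivan | NULL
QE | Vik | NULL
NULL | NULL | MT
NULL | NULL | MT
NULL | NULL | MT
NULL | NULL | QE
NULL | NULL | QE

(MT, Uma, NULL); (MT, Zane, NULL); (QE, Heidi, NULL); (QE, Ivan, NULL); (QE, Vik, NULL); (NULL, NULL, MT); (NULL, NULL, MT); (NULL, NULL, MT); (NULL, NULL, QE); (NULL, NULL, QE)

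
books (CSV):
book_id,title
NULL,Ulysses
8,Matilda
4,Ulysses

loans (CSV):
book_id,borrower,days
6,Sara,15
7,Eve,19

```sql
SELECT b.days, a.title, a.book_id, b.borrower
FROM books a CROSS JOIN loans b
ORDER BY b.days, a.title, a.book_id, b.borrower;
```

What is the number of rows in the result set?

6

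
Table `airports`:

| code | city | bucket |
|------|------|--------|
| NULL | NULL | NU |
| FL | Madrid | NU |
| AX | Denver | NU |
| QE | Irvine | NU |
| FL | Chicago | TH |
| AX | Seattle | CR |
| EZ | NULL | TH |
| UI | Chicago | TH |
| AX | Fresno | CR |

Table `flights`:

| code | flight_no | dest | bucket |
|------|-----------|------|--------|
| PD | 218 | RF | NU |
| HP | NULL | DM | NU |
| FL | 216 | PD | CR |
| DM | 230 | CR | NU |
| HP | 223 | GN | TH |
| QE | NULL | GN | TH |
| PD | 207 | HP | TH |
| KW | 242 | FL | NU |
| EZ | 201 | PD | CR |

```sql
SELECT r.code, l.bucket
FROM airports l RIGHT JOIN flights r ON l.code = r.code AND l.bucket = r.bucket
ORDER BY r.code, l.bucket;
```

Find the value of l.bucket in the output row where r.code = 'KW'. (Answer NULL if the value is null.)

RIGHT JOIN keeps every row from `flights`; unmatched rows get NULL for `airports`'s columns.
Matching on l.code = r.code AND l.bucket = r.bucket. A NULL in a compared column never satisfies the condition.
- l[0] code=NULL, bucket=NU → no match.
- l[1] code=FL, bucket=NU → no match.
- l[2] code=AX, bucket=NU → no match.
- l[3] code=QE, bucket=NU → no match.
- l[4] code=FL, bucket=TH → no match.
- l[5] code=AX, bucket=CR → no match.
- l[6] code=EZ, bucket=TH → no match.
- l[7] code=UI, bucket=TH → no match.
- l[8] code=AX, bucket=CR → no match.
- 9 row(s) from r found no l partner → padded with NULL.

NULL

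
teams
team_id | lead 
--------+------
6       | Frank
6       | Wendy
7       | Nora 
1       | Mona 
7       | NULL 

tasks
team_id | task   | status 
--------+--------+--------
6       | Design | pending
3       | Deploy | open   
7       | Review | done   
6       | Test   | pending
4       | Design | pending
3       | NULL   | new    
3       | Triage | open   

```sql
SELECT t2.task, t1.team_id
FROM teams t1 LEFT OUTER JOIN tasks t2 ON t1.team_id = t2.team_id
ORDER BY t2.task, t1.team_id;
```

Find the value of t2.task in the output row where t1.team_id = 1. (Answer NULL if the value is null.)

NULL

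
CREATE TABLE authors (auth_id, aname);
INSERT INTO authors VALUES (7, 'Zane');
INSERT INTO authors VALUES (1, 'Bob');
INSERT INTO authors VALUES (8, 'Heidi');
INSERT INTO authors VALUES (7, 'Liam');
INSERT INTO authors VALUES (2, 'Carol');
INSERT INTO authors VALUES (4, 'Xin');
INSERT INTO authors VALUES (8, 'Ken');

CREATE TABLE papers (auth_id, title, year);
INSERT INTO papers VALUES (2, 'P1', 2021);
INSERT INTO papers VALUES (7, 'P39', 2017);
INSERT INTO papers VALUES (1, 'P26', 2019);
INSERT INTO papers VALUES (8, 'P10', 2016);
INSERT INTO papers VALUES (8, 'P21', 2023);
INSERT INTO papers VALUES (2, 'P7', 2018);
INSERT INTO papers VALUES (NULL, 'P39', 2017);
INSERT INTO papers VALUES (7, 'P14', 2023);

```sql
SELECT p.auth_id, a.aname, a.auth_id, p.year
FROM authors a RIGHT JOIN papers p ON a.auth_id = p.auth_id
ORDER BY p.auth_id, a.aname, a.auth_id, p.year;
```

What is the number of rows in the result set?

RIGHT JOIN keeps every row from `papers`; unmatched rows get NULL for `authors`'s columns.
Matching on a.auth_id = p.auth_id. A NULL in a compared column never satisfies the condition.
- a row (auth_id=7): matches 2 p row(s) → 2 output row(s).
- a row (auth_id=1): matches 1 p row(s) → 1 output row(s).
- a row (auth_id=8): matches 2 p row(s) → 2 output row(s).
- a row (auth_id=7): matches 2 p row(s) → 2 output row(s).
- a row (auth_id=2): matches 2 p row(s) → 2 output row(s).
- a row (auth_id=4): no match.
- a row (auth_id=8): matches 2 p row(s) → 2 output row(s).
- 1 row(s) from p found no a partner → padded with NULL.
Total: 11 matched + 1 padded = 12 rows.

12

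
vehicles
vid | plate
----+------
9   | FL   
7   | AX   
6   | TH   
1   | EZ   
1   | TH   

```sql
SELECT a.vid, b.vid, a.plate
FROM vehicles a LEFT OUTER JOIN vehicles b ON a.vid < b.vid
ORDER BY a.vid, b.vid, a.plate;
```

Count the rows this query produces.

10

LEFT JOIN keeps every row from `vehicles a`; unmatched rows get NULL for `vehicles b`'s columns.
Matching on a.vid < b.vid.
- a (vid=9) has no partner → padded with NULL.
- a (vid=7) pairs with 1 row(s) of b.
- a (vid=6) pairs with 2 row(s) of b.
- a (vid=1) pairs with 3 row(s) of b.
- a (vid=1) pairs with 3 row(s) of b.
Total: 9 matched + 1 padded = 10 rows.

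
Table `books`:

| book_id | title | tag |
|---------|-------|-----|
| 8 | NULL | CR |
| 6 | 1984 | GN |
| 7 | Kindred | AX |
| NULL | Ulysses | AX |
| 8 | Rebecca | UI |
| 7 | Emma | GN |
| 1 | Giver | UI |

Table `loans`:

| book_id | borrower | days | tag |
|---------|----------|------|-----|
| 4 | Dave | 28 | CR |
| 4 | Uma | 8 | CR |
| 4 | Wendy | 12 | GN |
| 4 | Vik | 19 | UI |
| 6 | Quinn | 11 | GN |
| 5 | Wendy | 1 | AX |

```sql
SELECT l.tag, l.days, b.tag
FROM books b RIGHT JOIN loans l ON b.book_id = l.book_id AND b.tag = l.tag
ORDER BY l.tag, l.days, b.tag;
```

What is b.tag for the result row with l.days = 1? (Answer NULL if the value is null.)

RIGHT JOIN keeps every row from `loans`; unmatched rows get NULL for `books`'s columns.
Matching on b.book_id = l.book_id AND b.tag = l.tag. A NULL in a compared column never satisfies the condition.
- b row (book_id=8, tag=CR): no match.
- b row (book_id=6, tag=GN): matches 1 l row(s) → 1 output row(s).
- b row (book_id=7, tag=AX): no match.
- b row (book_id=NULL, tag=AX): no match.
- b row (book_id=8, tag=UI): no match.
- b row (book_id=7, tag=GN): no match.
- b row (book_id=1, tag=UI): no match.
- 5 row(s) from l found no b partner → padded with NULL.

NULL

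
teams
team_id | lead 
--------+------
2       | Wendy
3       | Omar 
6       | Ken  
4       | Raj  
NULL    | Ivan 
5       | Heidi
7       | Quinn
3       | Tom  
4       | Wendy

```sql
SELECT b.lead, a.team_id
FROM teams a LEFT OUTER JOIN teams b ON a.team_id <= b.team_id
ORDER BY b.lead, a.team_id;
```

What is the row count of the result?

39

LEFT JOIN keeps every row from `teams a`; unmatched rows get NULL for `teams b`'s columns.
Matching on a.team_id <= b.team_id. A NULL in a compared column never satisfies the condition.
- a row (team_id=2): matches 8 b row(s) → 8 output row(s).
- a row (team_id=3): matches 7 b row(s) → 7 output row(s).
- a row (team_id=6): matches 2 b row(s) → 2 output row(s).
- a row (team_id=4): matches 5 b row(s) → 5 output row(s).
- a row (team_id=NULL): no match → kept, b columns NULL.
- a row (team_id=5): matches 3 b row(s) → 3 output row(s).
- a row (team_id=7): matches 1 b row(s) → 1 output row(s).
- a row (team_id=3): matches 7 b row(s) → 7 output row(s).
- a row (team_id=4): matches 5 b row(s) → 5 output row(s).
Total: 38 matched + 1 padded = 39 rows.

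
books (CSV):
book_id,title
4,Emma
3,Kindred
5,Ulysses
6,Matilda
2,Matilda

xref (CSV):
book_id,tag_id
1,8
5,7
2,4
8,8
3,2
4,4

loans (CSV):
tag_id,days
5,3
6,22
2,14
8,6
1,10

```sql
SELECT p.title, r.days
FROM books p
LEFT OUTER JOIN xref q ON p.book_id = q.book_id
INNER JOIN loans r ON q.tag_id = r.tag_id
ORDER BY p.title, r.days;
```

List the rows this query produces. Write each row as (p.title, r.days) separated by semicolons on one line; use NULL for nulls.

(Kindred, 14)

Joins associate left-to-right: books LEFT JOIN xref on book_id gives 5 intermediate row(s).
Then INNER JOIN `loans r` on tag_id: keep only rows whose q.tag_id appears in r.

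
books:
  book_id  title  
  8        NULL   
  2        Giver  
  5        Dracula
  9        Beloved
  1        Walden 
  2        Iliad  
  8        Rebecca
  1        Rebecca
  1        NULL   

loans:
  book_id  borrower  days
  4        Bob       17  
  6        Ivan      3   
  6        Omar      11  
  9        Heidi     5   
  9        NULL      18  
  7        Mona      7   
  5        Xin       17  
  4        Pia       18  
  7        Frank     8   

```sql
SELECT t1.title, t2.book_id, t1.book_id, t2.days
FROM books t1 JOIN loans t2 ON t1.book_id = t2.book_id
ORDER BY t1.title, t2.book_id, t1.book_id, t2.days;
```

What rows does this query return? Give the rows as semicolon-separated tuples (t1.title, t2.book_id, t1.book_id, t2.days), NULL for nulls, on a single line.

(Beloved, 9, 9, 5); (Beloved, 9, 9, 18); (Dracula, 5, 5, 17)

INNER JOIN keeps only pairs where the ON condition holds.
Matching on t1.book_id = t2.book_id.
Matched pairs: 3.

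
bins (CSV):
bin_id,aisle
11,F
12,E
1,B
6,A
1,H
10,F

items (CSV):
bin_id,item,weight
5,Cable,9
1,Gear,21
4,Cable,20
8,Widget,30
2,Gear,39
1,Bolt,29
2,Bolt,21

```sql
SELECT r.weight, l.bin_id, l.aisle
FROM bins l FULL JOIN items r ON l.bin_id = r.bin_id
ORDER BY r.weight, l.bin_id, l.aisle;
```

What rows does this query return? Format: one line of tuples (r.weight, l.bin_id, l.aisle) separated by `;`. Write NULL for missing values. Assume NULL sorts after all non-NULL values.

FULL OUTER JOIN keeps every row from both sides; unmatched rows get NULL for the other side's columns.
Matching on l.bin_id = r.bin_id.
Matched pairs: 4; unmatched l rows kept: 4; unmatched r rows kept: 5.

(9, NULL, NULL); (20, NULL, NULL); (21, 1, B); (21, 1, H); (21, NULL, NULL); (29, 1, B); (29, 1, H); (30, NULL, NULL); (39, NULL, NULL); (NULL, 6, A); (NULL, 10, F); (NULL, 11, F); (NULL, 12, E)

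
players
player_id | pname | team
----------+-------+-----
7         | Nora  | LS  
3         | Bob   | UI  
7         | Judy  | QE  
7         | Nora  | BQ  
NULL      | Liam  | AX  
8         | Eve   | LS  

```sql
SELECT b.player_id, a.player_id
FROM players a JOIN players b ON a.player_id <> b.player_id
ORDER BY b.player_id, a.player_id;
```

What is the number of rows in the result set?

14

INNER JOIN keeps only pairs where the ON condition holds.
Matching on a.player_id <> b.player_id. A NULL in a compared column never satisfies the condition.
Matched pairs: 14.
Total: 14 rows.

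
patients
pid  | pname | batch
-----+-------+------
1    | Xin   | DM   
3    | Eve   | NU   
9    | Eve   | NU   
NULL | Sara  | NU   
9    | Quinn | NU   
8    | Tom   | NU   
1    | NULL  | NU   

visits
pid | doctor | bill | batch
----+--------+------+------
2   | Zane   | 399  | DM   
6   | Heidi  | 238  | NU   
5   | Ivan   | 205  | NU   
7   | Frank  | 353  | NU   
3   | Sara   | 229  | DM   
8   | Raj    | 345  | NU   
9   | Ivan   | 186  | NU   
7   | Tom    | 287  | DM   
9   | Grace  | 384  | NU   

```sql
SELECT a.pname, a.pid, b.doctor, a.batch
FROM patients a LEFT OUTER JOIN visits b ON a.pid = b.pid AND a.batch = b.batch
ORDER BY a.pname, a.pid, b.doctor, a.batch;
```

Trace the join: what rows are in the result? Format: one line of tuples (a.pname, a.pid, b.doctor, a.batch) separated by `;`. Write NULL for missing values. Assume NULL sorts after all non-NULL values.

LEFT JOIN keeps every row from `patients`; unmatched rows get NULL for `visits`'s columns.
Matching on a.pid = b.pid AND a.batch = b.batch. A NULL in a compared column never satisfies the condition.
Matched pairs: 5; unmatched a rows kept: 4.

(Eve, 3, NULL, NU); (Eve, 9, Grace, NU); (Eve, 9, Ivan, NU); (Quinn, 9, Grace, NU); (Quinn, 9, Ivan, NU); (Sara, NULL, NULL, NU); (Tom, 8, Raj, NU); (Xin, 1, NULL, DM); (NULL, 1, NULL, NU)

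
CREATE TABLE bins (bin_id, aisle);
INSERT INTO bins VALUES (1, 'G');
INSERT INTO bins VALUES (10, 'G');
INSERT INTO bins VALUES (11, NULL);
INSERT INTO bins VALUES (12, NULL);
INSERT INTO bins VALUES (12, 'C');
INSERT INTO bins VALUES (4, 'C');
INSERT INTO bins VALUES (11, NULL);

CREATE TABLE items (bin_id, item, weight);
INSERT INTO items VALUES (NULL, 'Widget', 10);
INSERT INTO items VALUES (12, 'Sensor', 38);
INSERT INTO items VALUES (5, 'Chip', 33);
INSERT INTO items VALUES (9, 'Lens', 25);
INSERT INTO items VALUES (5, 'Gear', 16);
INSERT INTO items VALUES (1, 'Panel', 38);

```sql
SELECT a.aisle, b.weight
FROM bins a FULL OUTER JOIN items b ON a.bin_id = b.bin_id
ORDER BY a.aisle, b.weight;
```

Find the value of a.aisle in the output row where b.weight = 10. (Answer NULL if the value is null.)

NULL

FULL OUTER JOIN keeps every row from both sides; unmatched rows get NULL for the other side's columns.
Matching on a.bin_id = b.bin_id. A NULL in a compared column never satisfies the condition.
- a row (bin_id=1): matches 1 b row(s) → 1 output row(s).
- a row (bin_id=10): no match → kept, b columns NULL.
- a row (bin_id=11): no match → kept, b columns NULL.
- a row (bin_id=12): matches 1 b row(s) → 1 output row(s).
- a row (bin_id=12): matches 1 b row(s) → 1 output row(s).
- a row (bin_id=4): no match → kept, b columns NULL.
- a row (bin_id=11): no match → kept, b columns NULL.
- 4 row(s) from b found no a partner → padded with NULL.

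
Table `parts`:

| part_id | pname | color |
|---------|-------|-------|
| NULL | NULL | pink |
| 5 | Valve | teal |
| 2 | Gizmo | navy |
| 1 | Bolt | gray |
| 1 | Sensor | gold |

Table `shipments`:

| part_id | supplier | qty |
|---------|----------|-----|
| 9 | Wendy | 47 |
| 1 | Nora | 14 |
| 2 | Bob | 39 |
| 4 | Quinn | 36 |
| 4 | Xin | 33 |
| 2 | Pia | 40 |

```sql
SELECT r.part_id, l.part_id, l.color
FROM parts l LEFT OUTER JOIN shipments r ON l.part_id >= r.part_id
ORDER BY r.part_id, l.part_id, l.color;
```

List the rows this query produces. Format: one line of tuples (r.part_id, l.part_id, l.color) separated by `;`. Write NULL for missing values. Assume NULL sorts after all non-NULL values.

LEFT JOIN keeps every row from `parts`; unmatched rows get NULL for `shipments`'s columns.
Matching on l.part_id >= r.part_id. A NULL in a compared column never satisfies the condition.
- part_id=NULL: no r row matches, row kept with r columns NULL.
- part_id=5: 5 matching r row(s), so 5 row(s) emitted.
- part_id=2: 3 matching r row(s), so 3 row(s) emitted.
- part_id=1: 1 matching r row(s), so 1 row(s) emitted.
- part_id=1: 1 matching r row(s), so 1 row(s) emitted.

(1, 1, gold); (1, 1, gray); (1, 2, navy); (1, 5, teal); (2, 2, navy); (2, 2, navy); (2, 5, teal); (2, 5, teal); (4, 5, teal); (4, 5, teal); (NULL, NULL, pink)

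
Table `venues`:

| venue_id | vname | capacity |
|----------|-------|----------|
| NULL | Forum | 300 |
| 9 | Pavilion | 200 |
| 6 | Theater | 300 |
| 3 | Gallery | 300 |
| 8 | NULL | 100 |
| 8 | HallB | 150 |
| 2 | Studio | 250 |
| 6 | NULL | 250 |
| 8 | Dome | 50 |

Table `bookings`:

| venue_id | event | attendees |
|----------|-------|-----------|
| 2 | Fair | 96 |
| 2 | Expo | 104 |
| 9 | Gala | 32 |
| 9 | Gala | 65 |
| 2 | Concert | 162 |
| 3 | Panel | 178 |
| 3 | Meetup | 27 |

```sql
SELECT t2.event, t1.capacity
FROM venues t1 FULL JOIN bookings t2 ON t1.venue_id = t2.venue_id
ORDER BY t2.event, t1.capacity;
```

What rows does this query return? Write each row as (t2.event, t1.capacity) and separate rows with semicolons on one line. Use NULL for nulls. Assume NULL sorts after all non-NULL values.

FULL OUTER JOIN keeps every row from both sides; unmatched rows get NULL for the other side's columns.
Matching on t1.venue_id = t2.venue_id. A NULL in a compared column never satisfies the condition.
- t1[0] venue_id=NULL → no match; kept with NULLs on the t2 side.
- t1[1] venue_id=9 → 2 match(es) in t2 → 2 row(s).
- t1[2] venue_id=6 → no match; kept with NULLs on the t2 side.
- t1[3] venue_id=3 → 2 match(es) in t2 → 2 row(s).
- t1[4] venue_id=8 → no match; kept with NULLs on the t2 side.
- t1[5] venue_id=8 → no match; kept with NULLs on the t2 side.
- t1[6] venue_id=2 → 3 match(es) in t2 → 3 row(s).
- t1[7] venue_id=6 → no match; kept with NULLs on the t2 side.
- t1[8] venue_id=8 → no match; kept with NULLs on the t2 side.

(Concert, 250); (Expo, 250); (Fair, 250); (Gala, 200); (Gala, 200); (Meetup, 300); (Panel, 300); (NULL, 50); (NULL, 100); (NULL, 150); (NULL, 250); (NULL, 300); (NULL, 300)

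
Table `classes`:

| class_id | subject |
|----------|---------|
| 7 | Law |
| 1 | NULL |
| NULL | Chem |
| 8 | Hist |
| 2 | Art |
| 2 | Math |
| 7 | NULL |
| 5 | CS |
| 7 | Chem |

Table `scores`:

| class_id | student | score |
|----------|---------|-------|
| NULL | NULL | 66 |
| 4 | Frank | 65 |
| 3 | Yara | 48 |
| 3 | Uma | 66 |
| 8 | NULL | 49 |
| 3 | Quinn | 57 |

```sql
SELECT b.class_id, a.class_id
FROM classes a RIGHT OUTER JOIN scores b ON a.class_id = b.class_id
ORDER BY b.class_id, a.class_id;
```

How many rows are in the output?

6

RIGHT JOIN keeps every row from `scores`; unmatched rows get NULL for `classes`'s columns.
Matching on a.class_id = b.class_id. A NULL in a compared column never satisfies the condition.
Matched pairs: 1; unmatched b rows kept: 5.
Total: 1 matched + 5 padded = 6 rows.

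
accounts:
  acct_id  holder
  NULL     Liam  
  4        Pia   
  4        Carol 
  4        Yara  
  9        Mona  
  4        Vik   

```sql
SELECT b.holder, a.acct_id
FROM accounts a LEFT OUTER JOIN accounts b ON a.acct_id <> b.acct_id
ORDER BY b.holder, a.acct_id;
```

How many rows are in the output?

LEFT JOIN keeps every row from `accounts a`; unmatched rows get NULL for `accounts b`'s columns.
Matching on a.acct_id <> b.acct_id. A NULL in a compared column never satisfies the condition.
- a[0] acct_id=NULL → no match; kept with NULLs on the b side.
- a[1] acct_id=4 → 1 match(es) in b → 1 row(s).
- a[2] acct_id=4 → 1 match(es) in b → 1 row(s).
- a[3] acct_id=4 → 1 match(es) in b → 1 row(s).
- a[4] acct_id=9 → 4 match(es) in b → 4 row(s).
- a[5] acct_id=4 → 1 match(es) in b → 1 row(s).
Total: 8 matched + 1 padded = 9 rows.

9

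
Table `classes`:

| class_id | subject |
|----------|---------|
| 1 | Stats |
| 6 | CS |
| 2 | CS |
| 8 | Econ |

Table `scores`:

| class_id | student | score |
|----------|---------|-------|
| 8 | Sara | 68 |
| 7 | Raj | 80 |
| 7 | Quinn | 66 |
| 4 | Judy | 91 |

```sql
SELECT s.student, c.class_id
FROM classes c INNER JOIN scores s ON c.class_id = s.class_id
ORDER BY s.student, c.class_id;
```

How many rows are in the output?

1

INNER JOIN keeps only pairs where the ON condition holds.
Matching on c.class_id = s.class_id.
- c (class_id=1) has no partner → excluded.
- c (class_id=6) has no partner → excluded.
- c (class_id=2) has no partner → excluded.
- c (class_id=8) pairs with 1 row(s) of s.
Total: 1 rows.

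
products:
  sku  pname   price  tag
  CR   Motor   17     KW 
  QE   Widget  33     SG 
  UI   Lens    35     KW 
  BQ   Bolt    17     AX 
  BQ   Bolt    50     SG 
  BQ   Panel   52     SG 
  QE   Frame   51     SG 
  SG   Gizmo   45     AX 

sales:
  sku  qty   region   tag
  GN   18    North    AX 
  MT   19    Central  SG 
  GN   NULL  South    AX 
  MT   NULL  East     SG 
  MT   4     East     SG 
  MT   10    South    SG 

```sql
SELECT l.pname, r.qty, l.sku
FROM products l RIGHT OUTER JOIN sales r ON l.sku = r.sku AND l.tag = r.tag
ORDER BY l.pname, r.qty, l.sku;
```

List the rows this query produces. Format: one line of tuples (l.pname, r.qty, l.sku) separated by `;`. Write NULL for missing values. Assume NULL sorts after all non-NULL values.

(NULL, 4, NULL); (NULL, 10, NULL); (NULL, 18, NULL); (NULL, 19, NULL); (NULL, NULL, NULL); (NULL, NULL, NULL)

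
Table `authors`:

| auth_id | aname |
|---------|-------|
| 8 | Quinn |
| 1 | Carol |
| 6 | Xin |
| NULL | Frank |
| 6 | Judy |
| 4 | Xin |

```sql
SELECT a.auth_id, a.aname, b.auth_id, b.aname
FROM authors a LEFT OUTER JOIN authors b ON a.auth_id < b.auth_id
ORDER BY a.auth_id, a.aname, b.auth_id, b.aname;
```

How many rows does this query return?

11

LEFT JOIN keeps every row from `authors a`; unmatched rows get NULL for `authors b`'s columns.
Matching on a.auth_id < b.auth_id. A NULL in a compared column never satisfies the condition.
- a[0] auth_id=8 → no match; kept with NULLs on the b side.
- a[1] auth_id=1 → 4 match(es) in b → 4 row(s).
- a[2] auth_id=6 → 1 match(es) in b → 1 row(s).
- a[3] auth_id=NULL → no match; kept with NULLs on the b side.
- a[4] auth_id=6 → 1 match(es) in b → 1 row(s).
- a[5] auth_id=4 → 3 match(es) in b → 3 row(s).
Total: 9 matched + 2 padded = 11 rows.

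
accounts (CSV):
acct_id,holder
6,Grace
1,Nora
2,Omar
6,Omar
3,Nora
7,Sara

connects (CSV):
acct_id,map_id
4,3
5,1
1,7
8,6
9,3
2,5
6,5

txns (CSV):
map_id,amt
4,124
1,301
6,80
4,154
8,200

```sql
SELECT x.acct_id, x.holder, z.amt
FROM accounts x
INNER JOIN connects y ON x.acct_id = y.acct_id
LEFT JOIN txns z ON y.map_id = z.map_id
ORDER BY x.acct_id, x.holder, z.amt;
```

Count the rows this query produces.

4

Joins associate left-to-right: accounts INNER JOIN connects on acct_id gives 4 intermediate row(s).
Then LEFT JOIN `txns z` on map_id: each of those 4 rows is kept; rows whose y.map_id has no match in z get NULL for z's columns.
Result: 4 row(s).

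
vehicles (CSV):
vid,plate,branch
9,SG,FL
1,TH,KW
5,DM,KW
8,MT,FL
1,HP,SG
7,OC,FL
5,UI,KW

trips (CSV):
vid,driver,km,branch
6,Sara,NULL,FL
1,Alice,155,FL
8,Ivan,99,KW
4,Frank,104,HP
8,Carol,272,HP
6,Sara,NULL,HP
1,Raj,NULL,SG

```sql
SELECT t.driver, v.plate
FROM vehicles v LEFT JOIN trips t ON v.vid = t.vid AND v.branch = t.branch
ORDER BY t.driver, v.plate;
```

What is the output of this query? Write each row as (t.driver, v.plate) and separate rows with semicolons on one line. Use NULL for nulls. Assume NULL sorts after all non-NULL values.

(Raj, HP); (NULL, DM); (NULL, MT); (NULL, OC); (NULL, SG); (NULL, TH); (NULL, UI)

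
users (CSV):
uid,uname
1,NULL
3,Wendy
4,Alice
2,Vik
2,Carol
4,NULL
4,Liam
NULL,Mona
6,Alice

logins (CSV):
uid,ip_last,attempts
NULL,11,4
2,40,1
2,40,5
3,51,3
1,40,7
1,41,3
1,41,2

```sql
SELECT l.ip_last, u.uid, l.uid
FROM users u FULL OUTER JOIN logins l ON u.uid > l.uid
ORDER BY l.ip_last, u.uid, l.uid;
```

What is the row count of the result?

FULL OUTER JOIN keeps every row from both sides; unmatched rows get NULL for the other side's columns.
Matching on u.uid > l.uid. A NULL in a compared column never satisfies the condition.
- u (uid=1) has no partner → padded with NULL.
- u (uid=3) pairs with 5 row(s) of l.
- u (uid=4) pairs with 6 row(s) of l.
- u (uid=2) pairs with 3 row(s) of l.
- u (uid=2) pairs with 3 row(s) of l.
- u (uid=4) pairs with 6 row(s) of l.
- u (uid=4) pairs with 6 row(s) of l.
- u (uid=NULL) has no partner → padded with NULL.
- u (uid=6) pairs with 6 row(s) of l.
- plus 1 unmatched l row(s), each kept with NULL u columns.
Total: 35 matched + 3 padded = 38 rows.

38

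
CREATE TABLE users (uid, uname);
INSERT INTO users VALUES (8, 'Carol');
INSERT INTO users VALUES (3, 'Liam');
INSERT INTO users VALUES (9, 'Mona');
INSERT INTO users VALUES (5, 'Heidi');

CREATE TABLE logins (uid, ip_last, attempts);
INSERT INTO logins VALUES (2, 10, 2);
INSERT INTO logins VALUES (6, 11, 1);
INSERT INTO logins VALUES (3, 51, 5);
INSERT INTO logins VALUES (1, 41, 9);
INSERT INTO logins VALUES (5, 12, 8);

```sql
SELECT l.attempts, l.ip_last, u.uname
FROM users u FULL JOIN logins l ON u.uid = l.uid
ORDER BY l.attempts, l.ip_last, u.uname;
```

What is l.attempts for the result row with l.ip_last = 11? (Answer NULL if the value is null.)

FULL OUTER JOIN keeps every row from both sides; unmatched rows get NULL for the other side's columns.
Matching on u.uid = l.uid.
- u[0] uid=8 → no match; kept with NULLs on the l side.
- u[1] uid=3 → 1 match(es) in l → 1 row(s).
- u[2] uid=9 → no match; kept with NULLs on the l side.
- u[3] uid=5 → 1 match(es) in l → 1 row(s).
- 3 l row(s) had no u match → kept, u columns NULL.

1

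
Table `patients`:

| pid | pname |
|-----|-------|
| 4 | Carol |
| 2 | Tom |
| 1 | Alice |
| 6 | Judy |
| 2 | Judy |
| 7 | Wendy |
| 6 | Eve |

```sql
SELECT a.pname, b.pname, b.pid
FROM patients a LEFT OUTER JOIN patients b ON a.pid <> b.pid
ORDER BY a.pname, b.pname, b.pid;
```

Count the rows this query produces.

38

LEFT JOIN keeps every row from `patients a`; unmatched rows get NULL for `patients b`'s columns.
Matching on a.pid <> b.pid.
- a row (pid=4): matches 6 b row(s) → 6 output row(s).
- a row (pid=2): matches 5 b row(s) → 5 output row(s).
- a row (pid=1): matches 6 b row(s) → 6 output row(s).
- a row (pid=6): matches 5 b row(s) → 5 output row(s).
- a row (pid=2): matches 5 b row(s) → 5 output row(s).
- a row (pid=7): matches 6 b row(s) → 6 output row(s).
- a row (pid=6): matches 5 b row(s) → 5 output row(s).
Total: 38 rows.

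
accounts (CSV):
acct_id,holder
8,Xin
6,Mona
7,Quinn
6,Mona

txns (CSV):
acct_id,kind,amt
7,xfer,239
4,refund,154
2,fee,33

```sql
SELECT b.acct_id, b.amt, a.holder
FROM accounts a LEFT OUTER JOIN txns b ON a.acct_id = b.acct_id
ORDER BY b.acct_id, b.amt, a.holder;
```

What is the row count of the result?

LEFT JOIN keeps every row from `accounts`; unmatched rows get NULL for `txns`'s columns.
Matching on a.acct_id = b.acct_id.
- acct_id=8: no b row matches, row kept with b columns NULL.
- acct_id=6: no b row matches, row kept with b columns NULL.
- acct_id=7: 1 matching b row(s), so 1 row(s) emitted.
- acct_id=6: no b row matches, row kept with b columns NULL.
Total: 1 matched + 3 padded = 4 rows.

4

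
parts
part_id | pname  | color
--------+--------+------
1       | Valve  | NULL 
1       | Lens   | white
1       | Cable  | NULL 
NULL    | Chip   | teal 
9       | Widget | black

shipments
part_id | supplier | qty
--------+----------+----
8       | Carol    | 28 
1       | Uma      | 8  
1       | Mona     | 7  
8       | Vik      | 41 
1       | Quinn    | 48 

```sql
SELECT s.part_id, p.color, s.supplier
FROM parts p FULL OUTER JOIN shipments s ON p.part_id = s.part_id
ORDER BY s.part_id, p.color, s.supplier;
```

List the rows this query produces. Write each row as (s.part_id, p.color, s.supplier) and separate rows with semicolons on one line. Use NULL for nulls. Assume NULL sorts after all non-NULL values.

(1, white, Mona); (1, white, Quinn); (1, white, Uma); (1, NULL, Mona); (1, NULL, Mona); (1, NULL, Quinn); (1, NULL, Quinn); (1, NULL, Uma); (1, NULL, Uma); (8, NULL, Carol); (8, NULL, Vik); (NULL, black, NULL); (NULL, teal, NULL)

FULL OUTER JOIN keeps every row from both sides; unmatched rows get NULL for the other side's columns.
Matching on p.part_id = s.part_id. A NULL in a compared column never satisfies the condition.
- p[0] part_id=1 → 3 match(es) in s → 3 row(s).
- p[1] part_id=1 → 3 match(es) in s → 3 row(s).
- p[2] part_id=1 → 3 match(es) in s → 3 row(s).
- p[3] part_id=NULL → no match; kept with NULLs on the s side.
- p[4] part_id=9 → no match; kept with NULLs on the s side.
- plus 2 unmatched s row(s), each kept with NULL p columns.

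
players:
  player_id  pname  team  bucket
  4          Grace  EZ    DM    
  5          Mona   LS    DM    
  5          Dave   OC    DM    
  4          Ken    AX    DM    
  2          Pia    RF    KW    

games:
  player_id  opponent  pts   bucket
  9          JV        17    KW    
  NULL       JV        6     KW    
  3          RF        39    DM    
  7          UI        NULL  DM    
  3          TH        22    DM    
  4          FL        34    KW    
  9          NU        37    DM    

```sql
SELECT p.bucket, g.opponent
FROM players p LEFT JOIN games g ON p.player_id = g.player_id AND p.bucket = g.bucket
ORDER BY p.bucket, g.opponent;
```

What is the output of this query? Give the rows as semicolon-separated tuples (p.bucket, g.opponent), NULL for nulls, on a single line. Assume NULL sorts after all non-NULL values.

LEFT JOIN keeps every row from `players`; unmatched rows get NULL for `games`'s columns.
Matching on p.player_id = g.player_id AND p.bucket = g.bucket. A NULL in a compared column never satisfies the condition.
- p (player_id=4, bucket=DM) has no partner → padded with NULL.
- p (player_id=5, bucket=DM) has no partner → padded with NULL.
- p (player_id=5, bucket=DM) has no partner → padded with NULL.
- p (player_id=4, bucket=DM) has no partner → padded with NULL.
- p (player_id=2, bucket=KW) has no partner → padded with NULL.
After projecting and ordering:
p.bucket | g.opponent
DM | NULL
DM | NULL
DM | NULL
DM | NULL
KW | NULL

(DM, NULL); (DM, NULL); (DM, NULL); (DM, NULL); (KW, NULL)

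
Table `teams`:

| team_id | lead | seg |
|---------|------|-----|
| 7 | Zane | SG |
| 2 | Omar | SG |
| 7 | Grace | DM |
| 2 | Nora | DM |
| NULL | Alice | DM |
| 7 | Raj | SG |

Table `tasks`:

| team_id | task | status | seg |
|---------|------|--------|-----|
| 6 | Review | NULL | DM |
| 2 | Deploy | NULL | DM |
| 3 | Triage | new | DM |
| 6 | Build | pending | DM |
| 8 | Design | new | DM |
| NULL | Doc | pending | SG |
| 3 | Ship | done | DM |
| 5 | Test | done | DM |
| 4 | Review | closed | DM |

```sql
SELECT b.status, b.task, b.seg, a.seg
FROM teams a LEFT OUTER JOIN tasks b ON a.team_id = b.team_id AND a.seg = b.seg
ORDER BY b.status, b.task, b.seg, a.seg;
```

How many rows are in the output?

6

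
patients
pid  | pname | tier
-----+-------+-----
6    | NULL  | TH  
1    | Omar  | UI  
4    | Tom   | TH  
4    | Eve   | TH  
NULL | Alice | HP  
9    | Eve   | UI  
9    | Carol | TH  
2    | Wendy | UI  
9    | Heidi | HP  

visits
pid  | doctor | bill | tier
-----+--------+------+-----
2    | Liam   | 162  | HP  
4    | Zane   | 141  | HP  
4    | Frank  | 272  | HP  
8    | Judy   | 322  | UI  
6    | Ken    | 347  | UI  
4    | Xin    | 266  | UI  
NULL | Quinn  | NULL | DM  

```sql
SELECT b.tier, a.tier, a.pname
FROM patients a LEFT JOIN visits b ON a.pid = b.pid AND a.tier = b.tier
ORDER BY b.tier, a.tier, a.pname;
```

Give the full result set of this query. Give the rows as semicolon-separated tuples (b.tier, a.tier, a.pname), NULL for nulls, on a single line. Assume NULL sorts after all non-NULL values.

(NULL, HP, Alice); (NULL, HP, Heidi); (NULL, TH, Carol); (NULL, TH, Eve); (NULL, TH, Tom); (NULL, TH, NULL); (NULL, UI, Eve); (NULL, UI, Omar); (NULL, UI, Wendy)

LEFT JOIN keeps every row from `patients`; unmatched rows get NULL for `visits`'s columns.
Matching on a.pid = b.pid AND a.tier = b.tier. A NULL in a compared column never satisfies the condition.
- a (pid=6, tier=TH) has no partner → padded with NULL.
- a (pid=1, tier=UI) has no partner → padded with NULL.
- a (pid=4, tier=TH) has no partner → padded with NULL.
- a (pid=4, tier=TH) has no partner → padded with NULL.
- a (pid=NULL, tier=HP) has no partner → padded with NULL.
- a (pid=9, tier=UI) has no partner → padded with NULL.
- a (pid=9, tier=TH) has no partner → padded with NULL.
- a (pid=2, tier=UI) has no partner → padded with NULL.
- a (pid=9, tier=HP) has no partner → padded with NULL.
After projecting and ordering:
b.tier | a.tier | a.pname
NULL | HP | Alice
NULL | HP | Heidi
NULL | TH | Carol
NULL | TH | Eve
NULL | TH | Tom
NULL | TH | NULL
NULL | UI | Eve
NULL | UI | Omar
NULL | UI | Wendy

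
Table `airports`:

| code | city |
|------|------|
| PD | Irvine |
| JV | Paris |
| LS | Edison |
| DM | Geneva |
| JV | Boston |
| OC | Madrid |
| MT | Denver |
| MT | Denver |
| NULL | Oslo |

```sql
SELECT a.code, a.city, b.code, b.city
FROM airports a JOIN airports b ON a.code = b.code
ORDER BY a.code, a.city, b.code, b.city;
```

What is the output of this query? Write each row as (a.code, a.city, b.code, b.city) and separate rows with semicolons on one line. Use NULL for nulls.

(DM, Geneva, DM, Geneva); (JV, Boston, JV, Boston); (JV, Boston, JV, Paris); (JV, Paris, JV, Boston); (JV, Paris, JV, Paris); (LS, Edison, LS, Edison); (MT, Denver, MT, Denver); (MT, Denver, MT, Denver); (MT, Denver, MT, Denver); (MT, Denver, MT, Denver); (OC, Madrid, OC, Madrid); (PD, Irvine, PD, Irvine)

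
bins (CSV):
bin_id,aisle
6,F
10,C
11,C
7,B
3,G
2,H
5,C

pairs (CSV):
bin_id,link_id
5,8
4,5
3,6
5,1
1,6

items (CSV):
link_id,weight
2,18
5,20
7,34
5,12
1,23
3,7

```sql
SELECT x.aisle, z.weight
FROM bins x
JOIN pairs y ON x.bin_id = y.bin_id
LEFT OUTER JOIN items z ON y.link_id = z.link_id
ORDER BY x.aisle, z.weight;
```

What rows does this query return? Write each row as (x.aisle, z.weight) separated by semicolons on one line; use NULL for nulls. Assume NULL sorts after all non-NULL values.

(C, 23); (C, NULL); (G, NULL)

Step 1 — x INNER JOIN y on bin_id → 3 row(s).
Then LEFT JOIN `items z` on link_id: each of those 3 rows is kept; rows whose y.link_id has no match in z get NULL for z's columns.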